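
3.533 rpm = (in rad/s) 1 rpm = 0.10471976 rad/s, so 3.533 rpm = 3.533 * 0.10471976 = 0.36997489 rad/s. Result: 0.36997489 rad/s ≈ 0.37 rad/s (4 s.f.). Final answer: 0.37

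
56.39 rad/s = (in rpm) 1 rpm = 0.10471976 rad/s, so 56.39 rad/s = 56.39 / 0.10471976 = 538.48483 rpm ≈ 538.5 rpm (4 s.f.). Final answer: 538.5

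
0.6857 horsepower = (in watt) 511.3. Check: 1 horsepower = 745.69987 W, so 0.6857 horsepower = 0.6857 * 745.69987 = 511.3264 W. 511.3264 W = 511.3264 watt ≈ 511.3 watt (4 s.f.).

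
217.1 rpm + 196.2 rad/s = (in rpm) 1 rpm = 0.10471976 rad/s, so 217.1 rpm = 217.1 * 0.10471976 = 22.734659 rad/s. 196.2 rad/s is already in rad/s. Sum: 22.734659 + 196.2 = 218.93466 rad/s. 1 rpm = 0.10471976 rad/s, so 218.93466 rad/s = 218.93466 / 0.10471976 = 2090.672 rpm ≈ 2091 rpm (4 s.f.). Final answer: 2091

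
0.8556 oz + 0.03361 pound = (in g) 39.5. Check: 1 oz = 0.028349523 kg, so 0.8556 oz = 0.8556 * 0.028349523 = 0.024255852 kg. 1 pound = 0.45359237 kg, so 0.03361 pound = 0.03361 * 0.45359237 = 0.01524524 kg. Sum: 0.024255852 + 0.01524524 = 0.039501092 kg. 1 g = 0.001 kg, so 0.039501092 kg = 0.039501092 / 0.001 = 39.501092 g ≈ 39.5 g (4 s.f.).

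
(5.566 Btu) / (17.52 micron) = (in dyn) 1 Btu = 1055.0559 J, so 5.566 Btu = 5.566 * 1055.0559 = 5872.4409 J. 1 micron = 1e-06 m, so 17.52 micron = 17.52 * 1e-06 = 1.752e-05 m. Combine: 5872.4409 J / 1.752e-05 m = 3.3518498e+08 N. 1 dyn = 1e-05 N, so 3.3518498e+08 N = 3.3518498e+08 / 1e-05 = 3.3518498e+13 dyn ≈ 3.352e+13 dyn (4 s.f.). Final answer: 3.352e+13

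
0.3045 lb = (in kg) 1 lb = 0.45359237 kg, so 0.3045 lb = 0.3045 * 0.45359237 = 0.13811888 kg. Result: 0.13811888 kg ≈ 0.1381 kg (4 s.f.). Final answer: 0.1381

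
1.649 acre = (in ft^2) 1 acre = 4046.8564 m^2, so 1.649 acre = 1.649 * 4046.8564 = 6673.2662 m^2. 1 ft^2 = 0.09290304 m^2, so 6673.2662 m^2 = 6673.2662 / 0.09290304 = 71830.44 ft^2 ≈ 7.183e+04 ft^2 (4 s.f.). Final answer: 7.183e+04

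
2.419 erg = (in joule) 2.419e-07. Check: 1 erg = 1e-07 J, so 2.419 erg = 2.419 * 1e-07 = 2.419e-07 J. 2.419e-07 J = 2.419e-07 joule.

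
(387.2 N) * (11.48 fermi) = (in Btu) 387.2 N is already in N. 1 fermi = 1e-15 m, so 11.48 fermi = 11.48 * 1e-15 = 1.148e-14 m. Combine: 387.2 N * 1.148e-14 m = 4.445056e-12 J. 1 Btu = 1055.0559 J, so 4.445056e-12 J = 4.445056e-12 / 1055.0559 = 4.2131002e-15 Btu ≈ 4.213e-15 Btu (4 s.f.). Final answer: 4.213e-15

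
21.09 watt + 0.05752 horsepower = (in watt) 63.98. Check: 21.09 watt = 21.09 W. 1 horsepower = 745.69987 W, so 0.05752 horsepower = 0.05752 * 745.69987 = 42.892657 W. Sum: 21.09 + 42.892657 = 63.982657 W. 63.982657 W = 63.982657 watt ≈ 63.98 watt (4 s.f.).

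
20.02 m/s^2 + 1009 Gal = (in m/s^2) 20.02 m/s^2 is already in m/s^2. 1 Gal = 0.01 m/s^2, so 1009 Gal = 1009 * 0.01 = 10.09 m/s^2. Sum: 20.02 + 10.09 = 30.11 m/s^2. Result: 30.11 m/s^2. Final answer: 30.11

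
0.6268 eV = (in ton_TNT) 2.4e-29. Check: 1 eV = 1.6021766e-19 J, so 0.6268 eV = 0.6268 * 1.6021766e-19 = 1.0042443e-19 J. 1 ton_TNT = 4.184e+09 J, so 1.0042443e-19 J = 1.0042443e-19 / 4.184e+09 = 2.4002015e-29 ton_TNT ≈ 2.4e-29 ton_TNT (4 s.f.).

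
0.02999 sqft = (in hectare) 2.786e-07. Check: 1 sqft = 0.09290304 m^2, so 0.02999 sqft = 0.02999 * 0.09290304 = 0.0027861622 m^2. 1 hectare = 10000 m^2, so 0.0027861622 m^2 = 0.0027861622 / 10000 = 2.7861622e-07 hectare ≈ 2.786e-07 hectare (4 s.f.).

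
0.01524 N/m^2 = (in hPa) 0.01524 N/m^2 = 0.01524 Pa. 1 hPa = 100 Pa, so 0.01524 Pa = 0.01524 / 100 = 0.0001524 hPa. Final answer: 0.0001524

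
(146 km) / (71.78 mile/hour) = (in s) 4550. Check: 1 km = 1000 m, so 146 km = 146 * 1000 = 146000 m. 1 mile/hour = 0.44704 m/s, so 71.78 mile/hour = 71.78 * 0.44704 = 32.088531 m/s. Combine: 146000 m / 32.088531 m/s = 4549.9122 s. Result: 4549.9122 s ≈ 4550 s (4 s.f.).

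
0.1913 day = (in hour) 1 day = 86400 s, so 0.1913 day = 0.1913 * 86400 = 16528.32 s. 1 hour = 3600 s, so 16528.32 s = 16528.32 / 3600 = 4.5912 hour ≈ 4.591 hour (4 s.f.). Final answer: 4.591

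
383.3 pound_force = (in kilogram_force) 173.9. Check: 1 pound_force = 4.4482216 N, so 383.3 pound_force = 383.3 * 4.4482216 = 1705.0033 N. 1 kilogram_force = 9.80665 N, so 1705.0033 N = 1705.0033 / 9.80665 = 173.86196 kilogram_force ≈ 173.9 kilogram_force (4 s.f.).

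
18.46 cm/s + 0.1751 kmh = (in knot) 0.4534. Check: 1 cm/s = 0.01 m/s, so 18.46 cm/s = 18.46 * 0.01 = 0.1846 m/s. 1 kmh = 0.27777778 m/s, so 0.1751 kmh = 0.1751 * 0.27777778 = 0.048638889 m/s. Sum: 0.1846 + 0.048638889 = 0.23323889 m/s. 1 knot = 0.51444444 m/s, so 0.23323889 m/s = 0.23323889 / 0.51444444 = 0.45338013 knot ≈ 0.4534 knot (4 s.f.).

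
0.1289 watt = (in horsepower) 0.1289 watt = 0.1289 W. 1 horsepower = 745.69987 W, so 0.1289 W = 0.1289 / 745.69987 = 0.00017285775 horsepower ≈ 0.0001729 horsepower (4 s.f.). Final answer: 0.0001729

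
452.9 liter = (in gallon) 119.6. Check: 1 liter = 0.001 m^3, so 452.9 liter = 452.9 * 0.001 = 0.4529 m^3. 1 gallon = 0.0037854118 m^3, so 0.4529 m^3 = 0.4529 / 0.0037854118 = 119.64352 gallon ≈ 119.6 gallon (4 s.f.).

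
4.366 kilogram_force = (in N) 42.82. Check: 1 kilogram_force = 9.80665 N, so 4.366 kilogram_force = 4.366 * 9.80665 = 42.815834 N. Result: 42.815834 N ≈ 42.82 N (4 s.f.).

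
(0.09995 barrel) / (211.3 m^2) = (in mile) 1 barrel = 0.15898729 m^3, so 0.09995 barrel = 0.09995 * 0.15898729 = 0.01589078 m^3. 211.3 m^2 is already in m^2. Combine: 0.01589078 m^3 / 211.3 m^2 = 7.5204828e-05 m. 1 mile = 1609.344 m, so 7.5204828e-05 m = 7.5204828e-05 / 1609.344 = 4.6730114e-08 mile ≈ 4.673e-08 mile (4 s.f.). Final answer: 4.673e-08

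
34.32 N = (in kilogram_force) 3.5. Check: 1 kilogram_force = 9.80665 N, so 34.32 N = 34.32 / 9.80665 = 3.499666 kilogram_force ≈ 3.5 kilogram_force (4 s.f.).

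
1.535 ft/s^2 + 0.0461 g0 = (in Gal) 92. Check: 1 ft/s^2 = 0.3048 m/s^2, so 1.535 ft/s^2 = 1.535 * 0.3048 = 0.467868 m/s^2. 1 g0 = 9.80665 m/s^2, so 0.0461 g0 = 0.0461 * 9.80665 = 0.45208656 m/s^2. Sum: 0.467868 + 0.45208656 = 0.91995457 m/s^2. 1 Gal = 0.01 m/s^2, so 0.91995457 m/s^2 = 0.91995457 / 0.01 = 91.995457 Gal ≈ 92 Gal (4 s.f.).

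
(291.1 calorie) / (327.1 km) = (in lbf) 0.0008371. Check: 1 calorie = 4.184 J, so 291.1 calorie = 291.1 * 4.184 = 1217.9624 J. 1 km = 1000 m, so 327.1 km = 327.1 * 1000 = 327100 m. Combine: 1217.9624 J / 327100 m = 0.003723517 N. 1 lbf = 4.4482216 N, so 0.003723517 N = 0.003723517 / 4.4482216 = 0.00083707991 lbf ≈ 0.0008371 lbf (4 s.f.).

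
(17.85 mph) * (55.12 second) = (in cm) 1 mph = 0.44704 m/s, so 17.85 mph = 17.85 * 0.44704 = 7.979664 m/s. 55.12 second = 55.12 s. Combine: 7.979664 m/s * 55.12 s = 439.83908 m. 1 cm = 0.01 m, so 439.83908 m = 439.83908 / 0.01 = 43983.908 cm ≈ 4.398e+04 cm (4 s.f.). Final answer: 4.398e+04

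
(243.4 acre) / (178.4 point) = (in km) 1 acre = 4046.8564 m^2, so 243.4 acre = 243.4 * 4046.8564 = 985004.85 m^2. 1 point = 0.00035277778 m, so 178.4 point = 178.4 * 0.00035277778 = 0.062935556 m. Combine: 985004.85 m^2 / 0.062935556 m = 15651008 m. 1 km = 1000 m, so 15651008 m = 15651008 / 1000 = 15651.008 km ≈ 1.565e+04 km (4 s.f.). Final answer: 1.565e+04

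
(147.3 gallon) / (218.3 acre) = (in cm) 6.312e-05. Check: 1 gallon = 0.0037854118 m^3, so 147.3 gallon = 147.3 * 0.0037854118 = 0.55759116 m^3. 1 acre = 4046.8564 m^2, so 218.3 acre = 218.3 * 4046.8564 = 883428.76 m^2. Combine: 0.55759116 m^3 / 883428.76 m^2 = 6.3116709e-07 m. 1 cm = 0.01 m, so 6.3116709e-07 m = 6.3116709e-07 / 0.01 = 6.3116709e-05 cm ≈ 6.312e-05 cm (4 s.f.).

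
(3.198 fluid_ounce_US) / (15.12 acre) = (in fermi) 1.546e+06. Check: 1 fluid_ounce_US = 2.957353e-05 m^3, so 3.198 fluid_ounce_US = 3.198 * 2.957353e-05 = 9.4576148e-05 m^3. 1 acre = 4046.8564 m^2, so 15.12 acre = 15.12 * 4046.8564 = 61188.469 m^2. Combine: 9.4576148e-05 m^3 / 61188.469 m^2 = 1.5456531e-09 m. 1 fermi = 1e-15 m, so 1.5456531e-09 m = 1.5456531e-09 / 1e-15 = 1545653.1 fermi ≈ 1.546e+06 fermi (4 s.f.).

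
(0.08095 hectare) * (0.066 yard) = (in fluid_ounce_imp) 1 hectare = 10000 m^2, so 0.08095 hectare = 0.08095 * 10000 = 809.5 m^2. 1 yard = 0.9144 m, so 0.066 yard = 0.066 * 0.9144 = 0.0603504 m. Combine: 809.5 m^2 * 0.0603504 m = 48.853649 m^3. 1 fluid_ounce_imp = 2.8413063e-05 m^3, so 48.853649 m^3 = 48.853649 / 2.8413063e-05 = 1719408.1 fluid_ounce_imp ≈ 1.719e+06 fluid_ounce_imp (4 s.f.). Final answer: 1.719e+06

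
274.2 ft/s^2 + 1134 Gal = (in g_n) 1 ft/s^2 = 0.3048 m/s^2, so 274.2 ft/s^2 = 274.2 * 0.3048 = 83.57616 m/s^2. 1 Gal = 0.01 m/s^2, so 1134 Gal = 1134 * 0.01 = 11.34 m/s^2. Sum: 83.57616 + 11.34 = 94.91616 m/s^2. 1 g_n = 9.80665 m/s^2, so 94.91616 m/s^2 = 94.91616 / 9.80665 = 9.6787547 g_n ≈ 9.679 g_n (4 s.f.). Final answer: 9.679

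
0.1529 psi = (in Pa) 1 psi = 6894.7573 Pa, so 0.1529 psi = 0.1529 * 6894.7573 = 1054.2084 Pa. Result: 1054.2084 Pa ≈ 1054 Pa (4 s.f.). Final answer: 1054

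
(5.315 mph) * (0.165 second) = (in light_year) 1 mph = 0.44704 m/s, so 5.315 mph = 5.315 * 0.44704 = 2.3760176 m/s. 0.165 second = 0.165 s. Combine: 2.3760176 m/s * 0.165 s = 0.3920429 m. 1 light_year = 9.4607305e+15 m, so 0.3920429 m = 0.3920429 / 9.4607305e+15 = 4.1438968e-17 light_year ≈ 4.144e-17 light_year (4 s.f.). Final answer: 4.144e-17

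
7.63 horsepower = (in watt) 1 horsepower = 745.69987 W, so 7.63 horsepower = 7.63 * 745.69987 = 5689.69 W. 5689.69 W = 5689.69 watt ≈ 5690 watt (4 s.f.). Final answer: 5690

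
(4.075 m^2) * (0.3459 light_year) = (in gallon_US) 4.075 m^2 is already in m^2. 1 light_year = 9.4607305e+15 m, so 0.3459 light_year = 0.3459 * 9.4607305e+15 = 3.2724667e+15 m. Combine: 4.075 m^2 * 3.2724667e+15 m = 1.3335302e+16 m^3. 1 gallon_US = 0.0037854118 m^3, so 1.3335302e+16 m^3 = 1.3335302e+16 / 0.0037854118 = 3.522814e+18 gallon_US ≈ 3.523e+18 gallon_US (4 s.f.). Final answer: 3.523e+18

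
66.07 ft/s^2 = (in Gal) 1 ft/s^2 = 0.3048 m/s^2, so 66.07 ft/s^2 = 66.07 * 0.3048 = 20.138136 m/s^2. 1 Gal = 0.01 m/s^2, so 20.138136 m/s^2 = 20.138136 / 0.01 = 2013.8136 Gal ≈ 2014 Gal (4 s.f.). Final answer: 2014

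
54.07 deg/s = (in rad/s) 0.9437. Check: 1 deg/s = 0.017453293 rad/s, so 54.07 deg/s = 54.07 * 0.017453293 = 0.94369953 rad/s. Result: 0.94369953 rad/s ≈ 0.9437 rad/s (4 s.f.).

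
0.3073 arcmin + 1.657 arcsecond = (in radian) 1 arcmin = 0.00029088821 rad, so 0.3073 arcmin = 0.3073 * 0.00029088821 = 8.9389947e-05 rad. 1 arcsecond = 4.8481368e-06 rad, so 1.657 arcsecond = 1.657 * 4.8481368e-06 = 8.0333627e-06 rad. Sum: 8.9389947e-05 + 8.0333627e-06 = 9.7423309e-05 rad. 9.7423309e-05 rad = 9.7423309e-05 radian ≈ 9.742e-05 radian (4 s.f.). Final answer: 9.742e-05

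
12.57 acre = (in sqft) 5.475e+05. Check: 1 acre = 4046.8564 m^2, so 12.57 acre = 12.57 * 4046.8564 = 50868.985 m^2. 1 sqft = 0.09290304 m^2, so 50868.985 m^2 = 50868.985 / 0.09290304 = 547549.2 sqft ≈ 5.475e+05 sqft (4 s.f.).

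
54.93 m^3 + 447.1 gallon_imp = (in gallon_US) 54.93 m^3 is already in m^3. 1 gallon_imp = 0.00454609 m^3, so 447.1 gallon_imp = 447.1 * 0.00454609 = 2.0325568 m^3. Sum: 54.93 + 2.0325568 = 56.962557 m^3. 1 gallon_US = 0.0037854118 m^3, so 56.962557 m^3 = 56.962557 / 0.0037854118 = 15047.916 gallon_US ≈ 1.505e+04 gallon_US (4 s.f.). Final answer: 1.505e+04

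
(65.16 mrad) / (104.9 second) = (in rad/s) 1 mrad = 0.001 rad, so 65.16 mrad = 65.16 * 0.001 = 0.06516 rad. 104.9 second = 104.9 s. Combine: 0.06516 rad / 104.9 s = 0.00062116301 rad/s. Result: 0.00062116301 rad/s ≈ 0.0006212 rad/s (4 s.f.). Final answer: 0.0006212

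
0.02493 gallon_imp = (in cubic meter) 0.0001133. Check: 1 gallon_imp = 0.00454609 m^3, so 0.02493 gallon_imp = 0.02493 * 0.00454609 = 0.00011333402 m^3. 0.00011333402 m^3 = 0.00011333402 cubic meter ≈ 0.0001133 cubic meter (4 s.f.).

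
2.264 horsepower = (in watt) 1 horsepower = 745.69987 W, so 2.264 horsepower = 2.264 * 745.69987 = 1688.2645 W. 1688.2645 W = 1688.2645 watt ≈ 1688 watt (4 s.f.). Final answer: 1688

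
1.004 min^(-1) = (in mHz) 16.73. Check: 1 min^(-1) = 0.016666667 Hz, so 1.004 min^(-1) = 1.004 * 0.016666667 = 0.016733333 Hz. 1 mHz = 0.001 Hz, so 0.016733333 Hz = 0.016733333 / 0.001 = 16.733333 mHz ≈ 16.73 mHz (4 s.f.).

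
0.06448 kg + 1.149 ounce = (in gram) 0.06448 kg is already in kg. 1 ounce = 0.028349523 kg, so 1.149 ounce = 1.149 * 0.028349523 = 0.032573602 kg. Sum: 0.06448 + 0.032573602 = 0.097053602 kg. 1 gram = 0.001 kg, so 0.097053602 kg = 0.097053602 / 0.001 = 97.053602 gram ≈ 97.05 gram (4 s.f.). Final answer: 97.05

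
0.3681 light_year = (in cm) 3.482e+17. Check: 1 light_year = 9.4607305e+15 m, so 0.3681 light_year = 0.3681 * 9.4607305e+15 = 3.4824949e+15 m. 1 cm = 0.01 m, so 3.4824949e+15 m = 3.4824949e+15 / 0.01 = 3.4824949e+17 cm ≈ 3.482e+17 cm (4 s.f.).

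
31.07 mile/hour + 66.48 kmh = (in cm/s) 3236. Check: 1 mile/hour = 0.44704 m/s, so 31.07 mile/hour = 31.07 * 0.44704 = 13.889533 m/s. 1 kmh = 0.27777778 m/s, so 66.48 kmh = 66.48 * 0.27777778 = 18.466667 m/s. Sum: 13.889533 + 18.466667 = 32.356199 m/s. 1 cm/s = 0.01 m/s, so 32.356199 m/s = 32.356199 / 0.01 = 3235.6199 cm/s ≈ 3236 cm/s (4 s.f.).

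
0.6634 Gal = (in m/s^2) 0.006634. Check: 1 Gal = 0.01 m/s^2, so 0.6634 Gal = 0.6634 * 0.01 = 0.006634 m/s^2. Result: 0.006634 m/s^2.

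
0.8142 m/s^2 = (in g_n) 1 g_n = 9.80665 m/s^2, so 0.8142 m/s^2 = 0.8142 / 9.80665 = 0.083025294 g_n ≈ 0.08303 g_n (4 s.f.). Final answer: 0.08303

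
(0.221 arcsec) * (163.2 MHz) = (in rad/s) 1 arcsec = 4.8481368e-06 rad, so 0.221 arcsec = 0.221 * 4.8481368e-06 = 1.0714382e-06 rad. 1 MHz = 1000000 Hz, so 163.2 MHz = 163.2 * 1000000 = 1.632e+08 Hz. Combine: 1.0714382e-06 rad * 1.632e+08 Hz = 174.85872 rad/s. Result: 174.85872 rad/s ≈ 174.9 rad/s (4 s.f.). Final answer: 174.9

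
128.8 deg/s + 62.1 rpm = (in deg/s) 501.4. Check: 1 deg/s = 0.017453293 rad/s, so 128.8 deg/s = 128.8 * 0.017453293 = 2.2479841 rad/s. 1 rpm = 0.10471976 rad/s, so 62.1 rpm = 62.1 * 0.10471976 = 6.5030968 rad/s. Sum: 2.2479841 + 6.5030968 = 8.7510809 rad/s. 1 deg/s = 0.017453293 rad/s, so 8.7510809 rad/s = 8.7510809 / 0.017453293 = 501.4 deg/s.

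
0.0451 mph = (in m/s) 0.02016. Check: 1 mph = 0.44704 m/s, so 0.0451 mph = 0.0451 * 0.44704 = 0.020161504 m/s. Result: 0.020161504 m/s ≈ 0.02016 m/s (4 s.f.).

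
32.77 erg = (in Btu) 1 erg = 1e-07 J, so 32.77 erg = 32.77 * 1e-07 = 3.277e-06 J. 1 Btu = 1055.0559 J, so 3.277e-06 J = 3.277e-06 / 1055.0559 = 3.1059967e-09 Btu ≈ 3.106e-09 Btu (4 s.f.). Final answer: 3.106e-09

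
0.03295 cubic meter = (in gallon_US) 8.704. Check: 0.03295 cubic meter = 0.03295 m^3. 1 gallon_US = 0.0037854118 m^3, so 0.03295 m^3 = 0.03295 / 0.0037854118 = 8.7044691 gallon_US ≈ 8.704 gallon_US (4 s.f.).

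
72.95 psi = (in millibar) 1 psi = 6894.7573 Pa, so 72.95 psi = 72.95 * 6894.7573 = 502972.54 Pa. 1 millibar = 100 Pa, so 502972.54 Pa = 502972.54 / 100 = 5029.7254 millibar ≈ 5030 millibar (4 s.f.). Final answer: 5030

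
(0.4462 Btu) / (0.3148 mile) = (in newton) 0.9292. Check: 1 Btu = 1055.0559 J, so 0.4462 Btu = 0.4462 * 1055.0559 = 470.76592 J. 1 mile = 1609.344 m, so 0.3148 mile = 0.3148 * 1609.344 = 506.62149 m. Combine: 470.76592 J / 506.62149 m = 0.92922612 N. 0.92922612 N = 0.92922612 newton ≈ 0.9292 newton (4 s.f.).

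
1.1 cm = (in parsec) 3.565e-19. Check: 1 cm = 0.01 m, so 1.1 cm = 1.1 * 0.01 = 0.011 m. 1 parsec = 3.0856776e+16 m, so 0.011 m = 0.011 / 3.0856776e+16 = 3.5648572e-19 parsec ≈ 3.565e-19 parsec (4 s.f.).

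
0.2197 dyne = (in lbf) 1 dyne = 1e-05 N, so 0.2197 dyne = 0.2197 * 1e-05 = 2.197e-06 N. 1 lbf = 4.4482216 N, so 2.197e-06 N = 2.197e-06 / 4.4482216 = 4.9390525e-07 lbf ≈ 4.939e-07 lbf (4 s.f.). Final answer: 4.939e-07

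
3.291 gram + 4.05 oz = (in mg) 1.181e+05. Check: 1 gram = 0.001 kg, so 3.291 gram = 3.291 * 0.001 = 0.003291 kg. 1 oz = 0.028349523 kg, so 4.05 oz = 4.05 * 0.028349523 = 0.11481557 kg. Sum: 0.003291 + 0.11481557 = 0.11810657 kg. 1 mg = 1e-06 kg, so 0.11810657 kg = 0.11810657 / 1e-06 = 118106.57 mg ≈ 1.181e+05 mg (4 s.f.).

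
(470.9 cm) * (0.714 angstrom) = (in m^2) 3.362e-10. Check: 1 cm = 0.01 m, so 470.9 cm = 470.9 * 0.01 = 4.709 m. 1 angstrom = 1e-10 m, so 0.714 angstrom = 0.714 * 1e-10 = 7.14e-11 m. Combine: 4.709 m * 7.14e-11 m = 3.362226e-10 m^2. Result: 3.362226e-10 m^2 ≈ 3.362e-10 m^2 (4 s.f.).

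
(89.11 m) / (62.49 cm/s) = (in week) 89.11 m is already in m. 1 cm/s = 0.01 m/s, so 62.49 cm/s = 62.49 * 0.01 = 0.6249 m/s. Combine: 89.11 m / 0.6249 m/s = 142.59882 s. 1 week = 604800 s, so 142.59882 s = 142.59882 / 604800 = 0.00023577847 week ≈ 0.0002358 week (4 s.f.). Final answer: 0.0002358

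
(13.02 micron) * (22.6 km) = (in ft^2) 1 micron = 1e-06 m, so 13.02 micron = 13.02 * 1e-06 = 1.302e-05 m. 1 km = 1000 m, so 22.6 km = 22.6 * 1000 = 22600 m. Combine: 1.302e-05 m * 22600 m = 0.294252 m^2. 1 ft^2 = 0.09290304 m^2, so 0.294252 m^2 = 0.294252 / 0.09290304 = 3.1673022 ft^2 ≈ 3.167 ft^2 (4 s.f.). Final answer: 3.167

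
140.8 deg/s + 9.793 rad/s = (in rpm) 1 deg/s = 0.017453293 rad/s, so 140.8 deg/s = 140.8 * 0.017453293 = 2.4574236 rad/s. 9.793 rad/s is already in rad/s. Sum: 2.4574236 + 9.793 = 12.250424 rad/s. 1 rpm = 0.10471976 rad/s, so 12.250424 rad/s = 12.250424 / 0.10471976 = 116.98293 rpm ≈ 117 rpm (4 s.f.). Final answer: 117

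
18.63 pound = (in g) 8450. Check: 1 pound = 0.45359237 kg, so 18.63 pound = 18.63 * 0.45359237 = 8.4504259 kg. 1 g = 0.001 kg, so 8.4504259 kg = 8.4504259 / 0.001 = 8450.4259 g ≈ 8450 g (4 s.f.).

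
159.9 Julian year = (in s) 5.046e+09. Check: 1 Julian year = 31557600 s, so 159.9 Julian year = 159.9 * 31557600 = 5.0460602e+09 s. Result: 5.0460602e+09 s ≈ 5.046e+09 s (4 s.f.).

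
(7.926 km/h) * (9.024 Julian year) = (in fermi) 6.27e+23. Check: 1 km/h = 0.27777778 m/s, so 7.926 km/h = 7.926 * 0.27777778 = 2.2016667 m/s. 1 Julian year = 31557600 s, so 9.024 Julian year = 9.024 * 31557600 = 2.8477578e+08 s. Combine: 2.2016667 m/s * 2.8477578e+08 s = 6.2698135e+08 m. 1 fermi = 1e-15 m, so 6.2698135e+08 m = 6.2698135e+08 / 1e-15 = 6.2698135e+23 fermi ≈ 6.27e+23 fermi (4 s.f.).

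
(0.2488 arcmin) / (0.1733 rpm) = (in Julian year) 1.264e-10. Check: 1 arcmin = 0.00029088821 rad, so 0.2488 arcmin = 0.2488 * 0.00029088821 = 7.2372986e-05 rad. 1 rpm = 0.10471976 rad/s, so 0.1733 rpm = 0.1733 * 0.10471976 = 0.018147934 rad/s. Combine: 7.2372986e-05 rad / 0.018147934 rad/s = 0.0039879464 s. 1 Julian year = 31557600 s, so 0.0039879464 s = 0.0039879464 / 31557600 = 1.263704e-10 Julian year ≈ 1.264e-10 Julian year (4 s.f.).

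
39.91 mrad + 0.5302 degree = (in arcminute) 169. Check: 1 mrad = 0.001 rad, so 39.91 mrad = 39.91 * 0.001 = 0.03991 rad. 1 degree = 0.017453293 rad, so 0.5302 degree = 0.5302 * 0.017453293 = 0.0092537357 rad. Sum: 0.03991 + 0.0092537357 = 0.049163736 rad. 1 arcminute = 0.00029088821 rad, so 0.049163736 rad = 0.049163736 / 0.00029088821 = 169.01247 arcminute ≈ 169 arcminute (4 s.f.).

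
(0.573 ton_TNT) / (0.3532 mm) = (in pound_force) 1.526e+12. Check: 1 ton_TNT = 4.184e+09 J, so 0.573 ton_TNT = 0.573 * 4.184e+09 = 2.397432e+09 J. 1 mm = 0.001 m, so 0.3532 mm = 0.3532 * 0.001 = 0.0003532 m. Combine: 2.397432e+09 J / 0.0003532 m = 6.7877463e+12 N. 1 pound_force = 4.4482216 N, so 6.7877463e+12 N = 6.7877463e+12 / 4.4482216 = 1.5259461e+12 pound_force ≈ 1.526e+12 pound_force (4 s.f.).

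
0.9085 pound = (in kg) 1 pound = 0.45359237 kg, so 0.9085 pound = 0.9085 * 0.45359237 = 0.41208867 kg. Result: 0.41208867 kg ≈ 0.4121 kg (4 s.f.). Final answer: 0.4121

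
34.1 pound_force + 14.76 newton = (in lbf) 37.42. Check: 1 pound_force = 4.4482216 N, so 34.1 pound_force = 34.1 * 4.4482216 = 151.68436 N. 14.76 newton = 14.76 N. Sum: 151.68436 + 14.76 = 166.44436 N. 1 lbf = 4.4482216 N, so 166.44436 N = 166.44436 / 4.4482216 = 37.41818 lbf ≈ 37.42 lbf (4 s.f.).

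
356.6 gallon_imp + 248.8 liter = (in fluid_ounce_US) 1 gallon_imp = 0.00454609 m^3, so 356.6 gallon_imp = 356.6 * 0.00454609 = 1.6211357 m^3. 1 liter = 0.001 m^3, so 248.8 liter = 248.8 * 0.001 = 0.2488 m^3. Sum: 1.6211357 + 0.2488 = 1.8699357 m^3. 1 fluid_ounce_US = 2.957353e-05 m^3, so 1.8699357 m^3 = 1.8699357 / 2.957353e-05 = 63230.048 fluid_ounce_US ≈ 6.323e+04 fluid_ounce_US (4 s.f.). Final answer: 6.323e+04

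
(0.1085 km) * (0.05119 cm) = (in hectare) 5.554e-06. Check: 1 km = 1000 m, so 0.1085 km = 0.1085 * 1000 = 108.5 m. 1 cm = 0.01 m, so 0.05119 cm = 0.05119 * 0.01 = 0.0005119 m. Combine: 108.5 m * 0.0005119 m = 0.05554115 m^2. 1 hectare = 10000 m^2, so 0.05554115 m^2 = 0.05554115 / 10000 = 5.554115e-06 hectare ≈ 5.554e-06 hectare (4 s.f.).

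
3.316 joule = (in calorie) 3.316 joule = 3.316 J. 1 calorie = 4.184 J, so 3.316 J = 3.316 / 4.184 = 0.79254302 calorie ≈ 0.7925 calorie (4 s.f.). Final answer: 0.7925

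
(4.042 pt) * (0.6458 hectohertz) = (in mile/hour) 0.206. Check: 1 pt = 0.00035277778 m, so 4.042 pt = 4.042 * 0.00035277778 = 0.0014259278 m. 1 hectohertz = 100 Hz, so 0.6458 hectohertz = 0.6458 * 100 = 64.58 Hz. Combine: 0.0014259278 m * 64.58 Hz = 0.092086416 m/s. 1 mile/hour = 0.44704 m/s, so 0.092086416 m/s = 0.092086416 / 0.44704 = 0.20599145 mile/hour ≈ 0.206 mile/hour (4 s.f.).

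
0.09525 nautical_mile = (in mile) 1 nautical_mile = 1852 m, so 0.09525 nautical_mile = 0.09525 * 1852 = 176.403 m. 1 mile = 1609.344 m, so 176.403 m = 176.403 / 1609.344 = 0.10961174 mile ≈ 0.1096 mile (4 s.f.). Final answer: 0.1096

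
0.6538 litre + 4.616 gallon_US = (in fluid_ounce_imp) 638. Check: 1 litre = 0.001 m^3, so 0.6538 litre = 0.6538 * 0.001 = 0.0006538 m^3. 1 gallon_US = 0.0037854118 m^3, so 4.616 gallon_US = 4.616 * 0.0037854118 = 0.017473461 m^3. Sum: 0.0006538 + 0.017473461 = 0.018127261 m^3. 1 fluid_ounce_imp = 2.8413063e-05 m^3, so 0.018127261 m^3 = 0.018127261 / 2.8413063e-05 = 637.99039 fluid_ounce_imp ≈ 638 fluid_ounce_imp (4 s.f.).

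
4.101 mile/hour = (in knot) 3.564. Check: 1 mile/hour = 0.44704 m/s, so 4.101 mile/hour = 4.101 * 0.44704 = 1.833311 m/s. 1 knot = 0.51444444 m/s, so 1.833311 m/s = 1.833311 / 0.51444444 = 3.5636716 knot ≈ 3.564 knot (4 s.f.).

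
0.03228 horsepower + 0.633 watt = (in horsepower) 0.03313. Check: 1 horsepower = 745.69987 W, so 0.03228 horsepower = 0.03228 * 745.69987 = 24.071192 W. 0.633 watt = 0.633 W. Sum: 24.071192 + 0.633 = 24.704192 W. 1 horsepower = 745.69987 W, so 24.704192 W = 24.704192 / 745.69987 = 0.033128867 horsepower ≈ 0.03313 horsepower (4 s.f.).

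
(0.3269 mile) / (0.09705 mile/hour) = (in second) 1.213e+04. Check: 1 mile = 1609.344 m, so 0.3269 mile = 0.3269 * 1609.344 = 526.09455 m. 1 mile/hour = 0.44704 m/s, so 0.09705 mile/hour = 0.09705 * 0.44704 = 0.043385232 m/s. Combine: 526.09455 m / 0.043385232 m/s = 12126.121 s. 12126.121 s = 12126.121 second ≈ 1.213e+04 second (4 s.f.).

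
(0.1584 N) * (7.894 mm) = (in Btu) 0.1584 N is already in N. 1 mm = 0.001 m, so 7.894 mm = 7.894 * 0.001 = 0.007894 m. Combine: 0.1584 N * 0.007894 m = 0.0012504096 J. 1 Btu = 1055.0559 J, so 0.0012504096 J = 0.0012504096 / 1055.0559 = 1.1851596e-06 Btu ≈ 1.185e-06 Btu (4 s.f.). Final answer: 1.185e-06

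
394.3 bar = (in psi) 1 bar = 100000 Pa, so 394.3 bar = 394.3 * 100000 = 39430000 Pa. 1 psi = 6894.7573 Pa, so 39430000 Pa = 39430000 / 6894.7573 = 5718.838 psi ≈ 5719 psi (4 s.f.). Final answer: 5719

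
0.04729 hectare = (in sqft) 1 hectare = 10000 m^2, so 0.04729 hectare = 0.04729 * 10000 = 472.9 m^2. 1 sqft = 0.09290304 m^2, so 472.9 m^2 = 472.9 / 0.09290304 = 5090.2532 sqft ≈ 5090 sqft (4 s.f.). Final answer: 5090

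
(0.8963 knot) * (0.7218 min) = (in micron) 1 knot = 0.51444444 m/s, so 0.8963 knot = 0.8963 * 0.51444444 = 0.46109656 m/s. 1 min = 60 s, so 0.7218 min = 0.7218 * 60 = 43.308 s. Combine: 0.46109656 m/s * 43.308 s = 19.96917 m. 1 micron = 1e-06 m, so 19.96917 m = 19.96917 / 1e-06 = 19969170 micron ≈ 1.997e+07 micron (4 s.f.). Final answer: 1.997e+07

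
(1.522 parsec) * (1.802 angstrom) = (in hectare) 1 parsec = 3.0856776e+16 m, so 1.522 parsec = 1.522 * 3.0856776e+16 = 4.6964013e+16 m. 1 angstrom = 1e-10 m, so 1.802 angstrom = 1.802 * 1e-10 = 1.802e-10 m. Combine: 4.6964013e+16 m * 1.802e-10 m = 8462915.1 m^2. 1 hectare = 10000 m^2, so 8462915.1 m^2 = 8462915.1 / 10000 = 846.29151 hectare ≈ 846.3 hectare (4 s.f.). Final answer: 846.3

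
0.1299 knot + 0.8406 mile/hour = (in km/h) 1.593. Check: 1 knot = 0.51444444 m/s, so 0.1299 knot = 0.1299 * 0.51444444 = 0.066826333 m/s. 1 mile/hour = 0.44704 m/s, so 0.8406 mile/hour = 0.8406 * 0.44704 = 0.37578182 m/s. Sum: 0.066826333 + 0.37578182 = 0.44260816 m/s. 1 km/h = 0.27777778 m/s, so 0.44260816 m/s = 0.44260816 / 0.27777778 = 1.5933894 km/h ≈ 1.593 km/h (4 s.f.).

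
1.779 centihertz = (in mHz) 17.79. Check: 1 centihertz = 0.01 Hz, so 1.779 centihertz = 1.779 * 0.01 = 0.01779 Hz. 1 mHz = 0.001 Hz, so 0.01779 Hz = 0.01779 / 0.001 = 17.79 mHz.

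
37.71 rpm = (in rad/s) 1 rpm = 0.10471976 rad/s, so 37.71 rpm = 37.71 * 0.10471976 = 3.948982 rad/s. Result: 3.948982 rad/s ≈ 3.949 rad/s (4 s.f.). Final answer: 3.949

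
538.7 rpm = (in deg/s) 3232. Check: 1 rpm = 0.10471976 rad/s, so 538.7 rpm = 538.7 * 0.10471976 = 56.412532 rad/s. 1 deg/s = 0.017453293 rad/s, so 56.412532 rad/s = 56.412532 / 0.017453293 = 3232.2 deg/s ≈ 3232 deg/s (4 s.f.).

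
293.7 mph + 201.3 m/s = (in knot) 1 mph = 0.44704 m/s, so 293.7 mph = 293.7 * 0.44704 = 131.29565 m/s. 201.3 m/s is already in m/s. Sum: 131.29565 + 201.3 = 332.59565 m/s. 1 knot = 0.51444444 m/s, so 332.59565 m/s = 332.59565 / 0.51444444 = 646.51422 knot ≈ 646.5 knot (4 s.f.). Final answer: 646.5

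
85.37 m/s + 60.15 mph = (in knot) 85.37 m/s is already in m/s. 1 mph = 0.44704 m/s, so 60.15 mph = 60.15 * 0.44704 = 26.889456 m/s. Sum: 85.37 + 26.889456 = 112.25946 m/s. 1 knot = 0.51444444 m/s, so 112.25946 m/s = 112.25946 / 0.51444444 = 218.21493 knot ≈ 218.2 knot (4 s.f.). Final answer: 218.2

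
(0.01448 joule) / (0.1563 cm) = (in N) 9.264. Check: 0.01448 joule = 0.01448 J. 1 cm = 0.01 m, so 0.1563 cm = 0.1563 * 0.01 = 0.001563 m. Combine: 0.01448 J / 0.001563 m = 9.2642354 N. Result: 9.2642354 N ≈ 9.264 N (4 s.f.).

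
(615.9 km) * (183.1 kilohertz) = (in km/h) 1 km = 1000 m, so 615.9 km = 615.9 * 1000 = 615900 m. 1 kilohertz = 1000 Hz, so 183.1 kilohertz = 183.1 * 1000 = 183100 Hz. Combine: 615900 m * 183100 Hz = 1.1277129e+11 m/s. 1 km/h = 0.27777778 m/s, so 1.1277129e+11 m/s = 1.1277129e+11 / 0.27777778 = 4.0597664e+11 km/h ≈ 4.06e+11 km/h (4 s.f.). Final answer: 4.06e+11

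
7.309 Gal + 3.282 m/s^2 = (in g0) 1 Gal = 0.01 m/s^2, so 7.309 Gal = 7.309 * 0.01 = 0.07309 m/s^2. 3.282 m/s^2 is already in m/s^2. Sum: 0.07309 + 3.282 = 3.35509 m/s^2. 1 g0 = 9.80665 m/s^2, so 3.35509 m/s^2 = 3.35509 / 9.80665 = 0.34212397 g0 ≈ 0.3421 g0 (4 s.f.). Final answer: 0.3421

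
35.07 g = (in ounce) 1 g = 0.001 kg, so 35.07 g = 35.07 * 0.001 = 0.03507 kg. 1 ounce = 0.028349523 kg, so 0.03507 kg = 0.03507 / 0.028349523 = 1.2370578 ounce ≈ 1.237 ounce (4 s.f.). Final answer: 1.237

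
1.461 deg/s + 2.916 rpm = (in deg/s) 1 deg/s = 0.017453293 rad/s, so 1.461 deg/s = 1.461 * 0.017453293 = 0.02549926 rad/s. 1 rpm = 0.10471976 rad/s, so 2.916 rpm = 2.916 * 0.10471976 = 0.30536281 rad/s. Sum: 0.02549926 + 0.30536281 = 0.33086207 rad/s. 1 deg/s = 0.017453293 rad/s, so 0.33086207 rad/s = 0.33086207 / 0.017453293 = 18.957 deg/s ≈ 18.96 deg/s (4 s.f.). Final answer: 18.96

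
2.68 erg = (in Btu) 2.54e-10. Check: 1 erg = 1e-07 J, so 2.68 erg = 2.68 * 1e-07 = 2.68e-07 J. 1 Btu = 1055.0559 J, so 2.68e-07 J = 2.68e-07 / 1055.0559 = 2.5401499e-10 Btu ≈ 2.54e-10 Btu (4 s.f.).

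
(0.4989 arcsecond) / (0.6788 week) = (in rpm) 1 arcsecond = 4.8481368e-06 rad, so 0.4989 arcsecond = 0.4989 * 4.8481368e-06 = 2.4187355e-06 rad. 1 week = 604800 s, so 0.6788 week = 0.6788 * 604800 = 410538.24 s. Combine: 2.4187355e-06 rad / 410538.24 s = 5.8916204e-12 rad/s. 1 rpm = 0.10471976 rad/s, so 5.8916204e-12 rad/s = 5.8916204e-12 / 0.10471976 = 5.626083e-11 rpm ≈ 5.626e-11 rpm (4 s.f.). Final answer: 5.626e-11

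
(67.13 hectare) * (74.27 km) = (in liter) 1 hectare = 10000 m^2, so 67.13 hectare = 67.13 * 10000 = 671300 m^2. 1 km = 1000 m, so 74.27 km = 74.27 * 1000 = 74270 m. Combine: 671300 m^2 * 74270 m = 4.9857451e+10 m^3. 1 liter = 0.001 m^3, so 4.9857451e+10 m^3 = 4.9857451e+10 / 0.001 = 4.9857451e+13 liter ≈ 4.986e+13 liter (4 s.f.). Final answer: 4.986e+13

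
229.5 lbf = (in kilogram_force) 104.1. Check: 1 lbf = 4.4482216 N, so 229.5 lbf = 229.5 * 4.4482216 = 1020.8669 N. 1 kilogram_force = 9.80665 N, so 1020.8669 N = 1020.8669 / 9.80665 = 104.09945 kilogram_force ≈ 104.1 kilogram_force (4 s.f.).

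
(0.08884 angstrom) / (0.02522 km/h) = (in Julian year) 4.018e-17. Check: 1 angstrom = 1e-10 m, so 0.08884 angstrom = 0.08884 * 1e-10 = 8.884e-12 m. 1 km/h = 0.27777778 m/s, so 0.02522 km/h = 0.02522 * 0.27777778 = 0.0070055556 m/s. Combine: 8.884e-12 m / 0.0070055556 m/s = 1.2681364e-09 s. 1 Julian year = 31557600 s, so 1.2681364e-09 s = 1.2681364e-09 / 31557600 = 4.0184818e-17 Julian year ≈ 4.018e-17 Julian year (4 s.f.).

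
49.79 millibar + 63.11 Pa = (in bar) 1 millibar = 100 Pa, so 49.79 millibar = 49.79 * 100 = 4979 Pa. 63.11 Pa is already in Pa. Sum: 4979 + 63.11 = 5042.11 Pa. 1 bar = 100000 Pa, so 5042.11 Pa = 5042.11 / 100000 = 0.0504211 bar ≈ 0.05042 bar (4 s.f.). Final answer: 0.05042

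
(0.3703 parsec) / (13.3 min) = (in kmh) 1 parsec = 3.0856776e+16 m, so 0.3703 parsec = 0.3703 * 3.0856776e+16 = 1.1426264e+16 m. 1 min = 60 s, so 13.3 min = 13.3 * 60 = 798 s. Combine: 1.1426264e+16 m / 798 s = 1.4318627e+13 m/s. 1 kmh = 0.27777778 m/s, so 1.4318627e+13 m/s = 1.4318627e+13 / 0.27777778 = 5.1547056e+13 kmh ≈ 5.155e+13 kmh (4 s.f.). Final answer: 5.155e+13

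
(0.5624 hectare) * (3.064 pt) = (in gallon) 1606. Check: 1 hectare = 10000 m^2, so 0.5624 hectare = 0.5624 * 10000 = 5624 m^2. 1 pt = 0.00035277778 m, so 3.064 pt = 3.064 * 0.00035277778 = 0.0010809111 m. Combine: 5624 m^2 * 0.0010809111 m = 6.0790441 m^3. 1 gallon = 0.0037854118 m^3, so 6.0790441 m^3 = 6.0790441 / 0.0037854118 = 1605.9136 gallon ≈ 1606 gallon (4 s.f.).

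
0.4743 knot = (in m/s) 0.244. Check: 1 knot = 0.51444444 m/s, so 0.4743 knot = 0.4743 * 0.51444444 = 0.244001 m/s. Result: 0.244001 m/s ≈ 0.244 m/s (4 s.f.).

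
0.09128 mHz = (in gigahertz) 9.128e-14. Check: 1 mHz = 0.001 Hz, so 0.09128 mHz = 0.09128 * 0.001 = 9.128e-05 Hz. 1 gigahertz = 1e+09 Hz, so 9.128e-05 Hz = 9.128e-05 / 1e+09 = 9.128e-14 gigahertz.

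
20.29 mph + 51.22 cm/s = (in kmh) 34.5. Check: 1 mph = 0.44704 m/s, so 20.29 mph = 20.29 * 0.44704 = 9.0704416 m/s. 1 cm/s = 0.01 m/s, so 51.22 cm/s = 51.22 * 0.01 = 0.5122 m/s. Sum: 9.0704416 + 0.5122 = 9.5826416 m/s. 1 kmh = 0.27777778 m/s, so 9.5826416 m/s = 9.5826416 / 0.27777778 = 34.49751 kmh ≈ 34.5 kmh (4 s.f.).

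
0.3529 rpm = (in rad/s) 1 rpm = 0.10471976 rad/s, so 0.3529 rpm = 0.3529 * 0.10471976 = 0.036955602 rad/s. Result: 0.036955602 rad/s ≈ 0.03696 rad/s (4 s.f.). Final answer: 0.03696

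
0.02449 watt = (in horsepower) 0.02449 watt = 0.02449 W. 1 horsepower = 745.69987 W, so 0.02449 W = 0.02449 / 745.69987 = 3.2841631e-05 horsepower ≈ 3.284e-05 horsepower (4 s.f.). Final answer: 3.284e-05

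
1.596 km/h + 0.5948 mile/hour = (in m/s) 1 km/h = 0.27777778 m/s, so 1.596 km/h = 1.596 * 0.27777778 = 0.44333333 m/s. 1 mile/hour = 0.44704 m/s, so 0.5948 mile/hour = 0.5948 * 0.44704 = 0.26589939 m/s. Sum: 0.44333333 + 0.26589939 = 0.70923273 m/s. Result: 0.70923273 m/s ≈ 0.7092 m/s (4 s.f.). Final answer: 0.7092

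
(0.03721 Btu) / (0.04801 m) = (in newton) 817.7. Check: 1 Btu = 1055.0559 J, so 0.03721 Btu = 0.03721 * 1055.0559 = 39.258628 J. 0.04801 m is already in m. Combine: 39.258628 J / 0.04801 m = 817.71773 N. 817.71773 N = 817.71773 newton ≈ 817.7 newton (4 s.f.).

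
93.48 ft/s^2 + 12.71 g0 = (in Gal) 1 ft/s^2 = 0.3048 m/s^2, so 93.48 ft/s^2 = 93.48 * 0.3048 = 28.492704 m/s^2. 1 g0 = 9.80665 m/s^2, so 12.71 g0 = 12.71 * 9.80665 = 124.64252 m/s^2. Sum: 28.492704 + 124.64252 = 153.13523 m/s^2. 1 Gal = 0.01 m/s^2, so 153.13523 m/s^2 = 153.13523 / 0.01 = 15313.523 Gal ≈ 1.531e+04 Gal (4 s.f.). Final answer: 1.531e+04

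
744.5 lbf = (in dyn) 1 lbf = 4.4482216 N, so 744.5 lbf = 744.5 * 4.4482216 = 3311.701 N. 1 dyn = 1e-05 N, so 3311.701 N = 3311.701 / 1e-05 = 3.311701e+08 dyn ≈ 3.312e+08 dyn (4 s.f.). Final answer: 3.312e+08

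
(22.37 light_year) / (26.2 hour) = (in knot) 4.362e+12. Check: 1 light_year = 9.4607305e+15 m, so 22.37 light_year = 22.37 * 9.4607305e+15 = 2.1163654e+17 m. 1 hour = 3600 s, so 26.2 hour = 26.2 * 3600 = 94320 s. Combine: 2.1163654e+17 m / 94320 s = 2.243814e+12 m/s. 1 knot = 0.51444444 m/s, so 2.243814e+12 m/s = 2.243814e+12 / 0.51444444 = 4.3616256e+12 knot ≈ 4.362e+12 knot (4 s.f.).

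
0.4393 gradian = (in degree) 1 gradian = 0.015707963 rad, so 0.4393 gradian = 0.4393 * 0.015707963 = 0.0069005083 rad. 1 degree = 0.017453293 rad, so 0.0069005083 rad = 0.0069005083 / 0.017453293 = 0.39537 degree ≈ 0.3954 degree (4 s.f.). Final answer: 0.3954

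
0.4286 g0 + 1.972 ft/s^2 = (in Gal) 1 g0 = 9.80665 m/s^2, so 0.4286 g0 = 0.4286 * 9.80665 = 4.2031302 m/s^2. 1 ft/s^2 = 0.3048 m/s^2, so 1.972 ft/s^2 = 1.972 * 0.3048 = 0.6010656 m/s^2. Sum: 4.2031302 + 0.6010656 = 4.8041958 m/s^2. 1 Gal = 0.01 m/s^2, so 4.8041958 m/s^2 = 4.8041958 / 0.01 = 480.41958 Gal ≈ 480.4 Gal (4 s.f.). Final answer: 480.4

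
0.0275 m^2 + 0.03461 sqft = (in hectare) 3.072e-06. Check: 0.0275 m^2 is already in m^2. 1 sqft = 0.09290304 m^2, so 0.03461 sqft = 0.03461 * 0.09290304 = 0.0032153742 m^2. Sum: 0.0275 + 0.0032153742 = 0.030715374 m^2. 1 hectare = 10000 m^2, so 0.030715374 m^2 = 0.030715374 / 10000 = 3.0715374e-06 hectare ≈ 3.072e-06 hectare (4 s.f.).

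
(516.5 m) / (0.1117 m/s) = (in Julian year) 516.5 m is already in m. 0.1117 m/s is already in m/s. Combine: 516.5 m / 0.1117 m/s = 4623.9928 s. 1 Julian year = 31557600 s, so 4623.9928 s = 4623.9928 / 31557600 = 0.00014652549 Julian year ≈ 0.0001465 Julian year (4 s.f.). Final answer: 0.0001465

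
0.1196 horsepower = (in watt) 89.19. Check: 1 horsepower = 745.69987 W, so 0.1196 horsepower = 0.1196 * 745.69987 = 89.185705 W. 89.185705 W = 89.185705 watt ≈ 89.19 watt (4 s.f.).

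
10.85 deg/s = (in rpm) 1 deg/s = 0.017453293 rad/s, so 10.85 deg/s = 10.85 * 0.017453293 = 0.18936822 rad/s. 1 rpm = 0.10471976 rad/s, so 0.18936822 rad/s = 0.18936822 / 0.10471976 = 1.8083333 rpm ≈ 1.808 rpm (4 s.f.). Final answer: 1.808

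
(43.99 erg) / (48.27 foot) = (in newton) 1 erg = 1e-07 J, so 43.99 erg = 43.99 * 1e-07 = 4.399e-06 J. 1 foot = 0.3048 m, so 48.27 foot = 48.27 * 0.3048 = 14.712696 m. Combine: 4.399e-06 J / 14.712696 m = 2.9899347e-07 N. 2.9899347e-07 N = 2.9899347e-07 newton ≈ 2.99e-07 newton (4 s.f.). Final answer: 2.99e-07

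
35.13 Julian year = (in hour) 1 Julian year = 31557600 s, so 35.13 Julian year = 35.13 * 31557600 = 1.1086185e+09 s. 1 hour = 3600 s, so 1.1086185e+09 s = 1.1086185e+09 / 3600 = 307949.58 hour ≈ 3.079e+05 hour (4 s.f.). Final answer: 3.079e+05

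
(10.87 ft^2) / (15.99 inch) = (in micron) 1 ft^2 = 0.09290304 m^2, so 10.87 ft^2 = 10.87 * 0.09290304 = 1.009856 m^2. 1 inch = 0.0254 m, so 15.99 inch = 15.99 * 0.0254 = 0.406146 m. Combine: 1.009856 m^2 / 0.406146 m = 2.486436 m. 1 micron = 1e-06 m, so 2.486436 m = 2.486436 / 1e-06 = 2486436 micron ≈ 2.486e+06 micron (4 s.f.). Final answer: 2.486e+06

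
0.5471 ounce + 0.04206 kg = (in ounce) 1 ounce = 0.028349523 kg, so 0.5471 ounce = 0.5471 * 0.028349523 = 0.015510024 kg. 0.04206 kg is already in kg. Sum: 0.015510024 + 0.04206 = 0.057570024 kg. 1 ounce = 0.028349523 kg, so 0.057570024 kg = 0.057570024 / 0.028349523 = 2.0307228 ounce ≈ 2.031 ounce (4 s.f.). Final answer: 2.031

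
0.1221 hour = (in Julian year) 1 hour = 3600 s, so 0.1221 hour = 0.1221 * 3600 = 439.56 s. 1 Julian year = 31557600 s, so 439.56 s = 439.56 / 31557600 = 1.3928816e-05 Julian year ≈ 1.393e-05 Julian year (4 s.f.). Final answer: 1.393e-05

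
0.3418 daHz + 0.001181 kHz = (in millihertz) 1 daHz = 10 Hz, so 0.3418 daHz = 0.3418 * 10 = 3.418 Hz. 1 kHz = 1000 Hz, so 0.001181 kHz = 0.001181 * 1000 = 1.181 Hz. Sum: 3.418 + 1.181 = 4.599 Hz. 1 millihertz = 0.001 Hz, so 4.599 Hz = 4.599 / 0.001 = 4599 millihertz. Final answer: 4599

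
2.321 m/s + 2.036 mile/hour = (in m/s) 2.321 m/s is already in m/s. 1 mile/hour = 0.44704 m/s, so 2.036 mile/hour = 2.036 * 0.44704 = 0.91017344 m/s. Sum: 2.321 + 0.91017344 = 3.2311734 m/s. Result: 3.2311734 m/s ≈ 3.231 m/s (4 s.f.). Final answer: 3.231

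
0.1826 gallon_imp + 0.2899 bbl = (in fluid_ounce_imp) 1651. Check: 1 gallon_imp = 0.00454609 m^3, so 0.1826 gallon_imp = 0.1826 * 0.00454609 = 0.00083011603 m^3. 1 bbl = 0.15898729 m^3, so 0.2899 bbl = 0.2899 * 0.15898729 = 0.046090417 m^3. Sum: 0.00083011603 + 0.046090417 = 0.046920533 m^3. 1 fluid_ounce_imp = 2.8413063e-05 m^3, so 0.046920533 m^3 = 0.046920533 / 2.8413063e-05 = 1651.3719 fluid_ounce_imp ≈ 1651 fluid_ounce_imp (4 s.f.).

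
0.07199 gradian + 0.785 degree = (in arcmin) 1 gradian = 0.015707963 rad, so 0.07199 gradian = 0.07199 * 0.015707963 = 0.0011308163 rad. 1 degree = 0.017453293 rad, so 0.785 degree = 0.785 * 0.017453293 = 0.013700835 rad. Sum: 0.0011308163 + 0.013700835 = 0.014831651 rad. 1 arcmin = 0.00029088821 rad, so 0.014831651 rad = 0.014831651 / 0.00029088821 = 50.98746 arcmin ≈ 50.99 arcmin (4 s.f.). Final answer: 50.99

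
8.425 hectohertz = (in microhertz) 8.425e+08. Check: 1 hectohertz = 100 Hz, so 8.425 hectohertz = 8.425 * 100 = 842.5 Hz. 1 microhertz = 1e-06 Hz, so 842.5 Hz = 842.5 / 1e-06 = 8.425e+08 microhertz.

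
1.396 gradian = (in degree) 1 gradian = 0.015707963 rad, so 1.396 gradian = 1.396 * 0.015707963 = 0.021928317 rad. 1 degree = 0.017453293 rad, so 0.021928317 rad = 0.021928317 / 0.017453293 = 1.2564 degree ≈ 1.256 degree (4 s.f.). Final answer: 1.256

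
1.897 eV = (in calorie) 7.264e-20. Check: 1 eV = 1.6021766e-19 J, so 1.897 eV = 1.897 * 1.6021766e-19 = 3.0393291e-19 J. 1 calorie = 4.184 J, so 3.0393291e-19 J = 3.0393291e-19 / 4.184 = 7.2641708e-20 calorie ≈ 7.264e-20 calorie (4 s.f.).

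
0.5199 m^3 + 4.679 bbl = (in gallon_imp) 278. Check: 0.5199 m^3 is already in m^3. 1 bbl = 0.15898729 m^3, so 4.679 bbl = 4.679 * 0.15898729 = 0.74390155 m^3. Sum: 0.5199 + 0.74390155 = 1.2638016 m^3. 1 gallon_imp = 0.00454609 m^3, so 1.2638016 m^3 = 1.2638016 / 0.00454609 = 277.99748 gallon_imp ≈ 278 gallon_imp (4 s.f.).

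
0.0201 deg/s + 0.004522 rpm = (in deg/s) 0.04723. Check: 1 deg/s = 0.017453293 rad/s, so 0.0201 deg/s = 0.0201 * 0.017453293 = 0.00035081118 rad/s. 1 rpm = 0.10471976 rad/s, so 0.004522 rpm = 0.004522 * 0.10471976 = 0.00047354273 rad/s. Sum: 0.00035081118 + 0.00047354273 = 0.00082435391 rad/s. 1 deg/s = 0.017453293 rad/s, so 0.00082435391 rad/s = 0.00082435391 / 0.017453293 = 0.047232 deg/s ≈ 0.04723 deg/s (4 s.f.).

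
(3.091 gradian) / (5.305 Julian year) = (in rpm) 2.769e-09. Check: 1 gradian = 0.015707963 rad, so 3.091 gradian = 3.091 * 0.015707963 = 0.048553314 rad. 1 Julian year = 31557600 s, so 5.305 Julian year = 5.305 * 31557600 = 1.6741307e+08 s. Combine: 0.048553314 rad / 1.6741307e+08 s = 2.9002105e-10 rad/s. 1 rpm = 0.10471976 rad/s, so 2.9002105e-10 rad/s = 2.9002105e-10 / 0.10471976 = 2.7694971e-09 rpm ≈ 2.769e-09 rpm (4 s.f.).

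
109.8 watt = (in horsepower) 109.8 watt = 109.8 W. 1 horsepower = 745.69987 W, so 109.8 W = 109.8 / 745.69987 = 0.14724423 horsepower ≈ 0.1472 horsepower (4 s.f.). Final answer: 0.1472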